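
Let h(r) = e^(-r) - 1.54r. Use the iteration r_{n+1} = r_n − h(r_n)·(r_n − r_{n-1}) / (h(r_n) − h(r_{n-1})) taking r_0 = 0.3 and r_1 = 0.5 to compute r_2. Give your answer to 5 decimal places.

h(0.3) = 0.2788182, h(0.5) = -0.1634693
r_2 = 0.5000000 − (-0.1634693)·(0.5000000 − 0.3000000) / (-0.1634693 − 0.2788182) = 0.5000000 − (-0.0326939)/(-0.4422876) = 0.4260801

0.42608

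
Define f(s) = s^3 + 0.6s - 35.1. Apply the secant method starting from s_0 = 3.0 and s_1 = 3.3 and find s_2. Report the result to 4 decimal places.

f(3.0) = -6.300000, f(3.3) = 2.817000
s_2 = 3.300000 − 2.817000·(3.300000 − 3.000000) / (2.817000 − (-6.300000)) = 3.300000 − (0.845100)/(9.117000) = 3.207305

3.2073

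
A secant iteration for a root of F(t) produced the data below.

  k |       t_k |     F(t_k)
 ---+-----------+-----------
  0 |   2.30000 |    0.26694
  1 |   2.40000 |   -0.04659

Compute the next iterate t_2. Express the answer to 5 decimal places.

2.38514

t_2 = 2.40000 − (-0.04659)·(2.40000 − 2.30000) / (-0.04659 − 0.26694)
   = 2.40000 − (-0.0046590)/(-0.3135300) = 2.3851402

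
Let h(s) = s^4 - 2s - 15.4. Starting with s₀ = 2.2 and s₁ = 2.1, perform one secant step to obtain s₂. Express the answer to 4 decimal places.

h(2.2) = 3.625600, h(2.1) = -0.151900
s₂ = 2.100000 − (-0.151900)·(2.100000 − 2.200000) / (-0.151900 − 3.625600) = 2.100000 − (0.015190)/(-3.777500) = 2.104021

2.1040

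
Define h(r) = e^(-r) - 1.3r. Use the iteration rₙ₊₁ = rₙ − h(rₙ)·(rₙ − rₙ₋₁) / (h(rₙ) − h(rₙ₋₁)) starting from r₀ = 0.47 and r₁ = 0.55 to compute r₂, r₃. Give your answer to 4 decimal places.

h(0.47) = 0.014002, h(0.55) = -0.138050
r₂ = 0.550000 − (-0.138050)·(0.550000 − 0.470000) / (-0.138050 − 0.014002) = 0.550000 − (-0.011044)/(-0.152052) = 0.477367
h(0.477367) = -0.000162
r₃ = 0.477367 − (-0.000162)·(0.477367 − 0.550000) / (-0.000162 − (-0.138050)) = 0.477367 − (0.000012)/(0.137888) = 0.477282

0.4774, 0.4773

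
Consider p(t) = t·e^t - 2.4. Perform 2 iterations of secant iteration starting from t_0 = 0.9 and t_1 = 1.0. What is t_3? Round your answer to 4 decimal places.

p(0.9) = -0.186357, p(1.0) = 0.318282
t_2 = 1.000000 − 0.318282·(1.000000 − 0.900000) / (0.318282 − (-0.186357)) = 1.000000 − (0.031828)/(0.504639) = 0.936929
p(0.936929) = -0.008835
t_3 = 0.936929 − (-0.008835)·(0.936929 − 1.000000) / (-0.008835 − 0.318282) = 0.936929 − (0.000557)/(-0.327116) = 0.938632

0.9386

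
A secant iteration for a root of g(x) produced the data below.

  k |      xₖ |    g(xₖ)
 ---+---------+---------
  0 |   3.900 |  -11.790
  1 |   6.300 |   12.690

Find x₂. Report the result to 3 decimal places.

5.056

x₂ = 6.300 − 12.690·(6.300 − 3.900) / (12.690 − (-11.790))
   = 6.300 − (30.45600)/(24.48000) = 5.05588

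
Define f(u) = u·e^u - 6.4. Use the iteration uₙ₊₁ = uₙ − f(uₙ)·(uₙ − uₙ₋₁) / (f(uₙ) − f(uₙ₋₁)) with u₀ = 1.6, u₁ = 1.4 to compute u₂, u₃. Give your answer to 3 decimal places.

f(1.6) = 1.52485, f(1.4) = -0.72272
u₂ = 1.40000 − (-0.72272)·(1.40000 − 1.60000) / (-0.72272 − 1.52485) = 1.40000 − (0.14454)/(-2.24757) = 1.46431
f(1.46431) = -0.06749
u₃ = 1.46431 − (-0.06749)·(1.46431 − 1.40000) / (-0.06749 − (-0.72272)) = 1.46431 − (-0.00434)/(0.65523) = 1.47094

1.464, 1.471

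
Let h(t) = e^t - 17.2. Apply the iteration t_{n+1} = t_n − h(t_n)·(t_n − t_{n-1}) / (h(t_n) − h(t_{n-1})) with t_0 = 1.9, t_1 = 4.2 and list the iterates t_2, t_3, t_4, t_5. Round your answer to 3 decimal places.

2.303, 2.544, 2.939, 2.830

h(1.9) = -10.51411, h(4.2) = 49.48633
t_2 = 4.20000 − 49.48633·(4.20000 − 1.90000) / (49.48633 − (-10.51411)) = 4.20000 − (113.81856)/(60.00044) = 2.30304
h(2.30304) = -7.19547
t_3 = 2.30304 − (-7.19547)·(2.30304 − 4.20000) / (-7.19547 − 49.48633) = 2.30304 − (13.64954)/(-56.68180) = 2.54385
h(2.54385) = -4.47145
t_4 = 2.54385 − (-4.47145)·(2.54385 − 2.30304) / (-4.47145 − (-7.19547)) = 2.54385 − (-1.07677)/(2.72402) = 2.93913
h(2.93913) = 1.69947
t_5 = 2.93913 − 1.69947·(2.93913 − 2.54385) / (1.69947 − (-4.47145)) = 2.93913 − (0.67178)/(6.17092) = 2.83027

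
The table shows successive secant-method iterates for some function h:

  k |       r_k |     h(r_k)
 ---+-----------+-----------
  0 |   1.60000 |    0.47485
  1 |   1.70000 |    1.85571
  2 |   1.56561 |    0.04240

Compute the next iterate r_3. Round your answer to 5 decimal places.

1.56247

r_3 = 1.56561 − 0.04240·(1.56561 − 1.70000) / (0.04240 − 1.85571)
   = 1.56561 − (-0.0056981)/(-1.8133100) = 1.5624676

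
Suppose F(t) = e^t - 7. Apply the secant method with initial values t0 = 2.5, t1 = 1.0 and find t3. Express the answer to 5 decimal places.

F(2.5) = 5.1824940, F(1.0) = -4.2817182
t2 = 1.0000000 − (-4.2817182)·(1.0000000 − 2.5000000) / (-4.2817182 − 5.1824940) = 1.0000000 − (6.4225773)/(-9.4642121) = 1.6786172
F(1.6786172) = -1.6418583
t3 = 1.6786172 − (-1.6418583)·(1.6786172 − 1.0000000) / (-1.6418583 − (-4.2817182)) = 1.6786172 − (-1.1141933)/(2.6398598) = 2.1006825

2.10068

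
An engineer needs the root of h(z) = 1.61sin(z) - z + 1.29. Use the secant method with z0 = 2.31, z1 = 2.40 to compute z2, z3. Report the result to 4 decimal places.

h(2.31) = 0.169798, h(2.40) = -0.022504
z2 = 2.400000 − (-0.022504)·(2.400000 − 2.310000) / (-0.022504 − 0.169798) = 2.400000 − (-0.002025)/(-0.192303) = 2.389468
h(2.389468) = 0.000471
z3 = 2.389468 − 0.000471·(2.389468 − 2.400000) / (0.000471 − (-0.022504)) = 2.389468 − (-0.000005)/(0.022976) = 2.389684

2.3895, 2.3897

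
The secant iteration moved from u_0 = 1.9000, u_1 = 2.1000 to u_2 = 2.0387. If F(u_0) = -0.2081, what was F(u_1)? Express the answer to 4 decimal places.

The secant line through (1.9000, -0.2081) and (2.1000, F(u_1)) crosses zero at u_2 = 2.0387.
So (1.9000, -0.2081), (2.1000, F(u_1)), (2.0387, 0) are collinear:
F(u_1) = -0.2081 · (2.1000 − 2.0387) / (1.9000 − 2.0387) = -0.2081 · (0.061300)/(-0.138700) = 0.091972

0.0920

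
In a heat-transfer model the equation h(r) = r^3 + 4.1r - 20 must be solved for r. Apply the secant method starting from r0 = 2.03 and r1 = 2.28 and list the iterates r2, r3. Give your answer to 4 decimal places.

2.2135, 2.2176

h(2.03) = -3.311573, h(2.28) = 1.200352
r2 = 2.280000 − 1.200352·(2.280000 − 2.030000) / (1.200352 − (-3.311573)) = 2.280000 − (0.300088)/(4.511925) = 2.213490
h(2.213490) = -0.079612
r3 = 2.213490 − (-0.079612)·(2.213490 − 2.280000) / (-0.079612 − 1.200352) = 2.213490 − (0.005295)/(-1.279964) = 2.217627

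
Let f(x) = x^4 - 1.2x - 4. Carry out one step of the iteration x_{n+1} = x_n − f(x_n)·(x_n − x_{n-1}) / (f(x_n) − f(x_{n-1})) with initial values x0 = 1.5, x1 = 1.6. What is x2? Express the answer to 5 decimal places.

1.55379

f(1.5) = -0.7375000, f(1.6) = 0.6336000
x2 = 1.6000000 − 0.6336000·(1.6000000 − 1.5000000) / (0.6336000 − (-0.7375000)) = 1.6000000 − (0.0633600)/(1.3711000) = 1.5537889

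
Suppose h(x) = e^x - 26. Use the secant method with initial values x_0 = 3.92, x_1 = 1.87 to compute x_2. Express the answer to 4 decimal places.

h(3.92) = 24.400445, h(1.87) = -19.511704
x_2 = 1.870000 − (-19.511704)·(1.870000 − 3.920000) / (-19.511704 − 24.400445) = 1.870000 − (39.998992)/(-43.912148) = 2.780887

2.7809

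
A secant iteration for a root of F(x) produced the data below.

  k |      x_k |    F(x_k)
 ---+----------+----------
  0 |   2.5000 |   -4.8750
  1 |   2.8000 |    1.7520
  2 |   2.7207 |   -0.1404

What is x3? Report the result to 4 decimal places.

x3 = 2.7207 − (-0.1404)·(2.7207 − 2.8000) / (-0.1404 − 1.7520)
   = 2.7207 − (0.011134)/(-1.892400) = 2.726583

2.7266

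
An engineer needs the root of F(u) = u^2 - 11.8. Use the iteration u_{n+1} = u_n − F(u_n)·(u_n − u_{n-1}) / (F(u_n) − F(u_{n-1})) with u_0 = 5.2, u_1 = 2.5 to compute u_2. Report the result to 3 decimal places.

F(5.2) = 15.24000, F(2.5) = -5.55000
u_2 = 2.50000 − (-5.55000)·(2.50000 − 5.20000) / (-5.55000 − 15.24000) = 2.50000 − (14.98500)/(-20.79000) = 3.22078

3.221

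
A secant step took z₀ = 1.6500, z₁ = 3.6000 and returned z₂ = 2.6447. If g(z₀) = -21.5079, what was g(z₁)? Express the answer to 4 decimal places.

20.6560

The secant line through (1.6500, -21.5079) and (3.6000, g(z₁)) crosses zero at z₂ = 2.6447.
So (1.6500, -21.5079), (3.6000, g(z₁)), (2.6447, 0) are collinear:
g(z₁) = -21.5079 · (3.6000 − 2.6447) / (1.6500 − 2.6447) = -21.5079 · (0.955300)/(-0.994700) = 20.655974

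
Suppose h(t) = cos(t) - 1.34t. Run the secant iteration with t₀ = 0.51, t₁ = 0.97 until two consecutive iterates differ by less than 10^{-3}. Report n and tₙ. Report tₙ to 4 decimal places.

h(0.51) = 0.189345, h(0.97) = -0.734500
t₂ = 0.970000 − (-0.734500)·(0.460000)/(-0.923845) = 0.604278;  |Δ| = 0.365722
h(0.604278) = 0.013180
t₃ = 0.604278 − 0.013180·(-0.365722)/(0.747680) = 0.610725;  |Δ| = 0.006447
h(0.610725) = 0.000861
t₄ = 0.610725 − 0.000861·(0.006447)/(-0.012318) = 0.611176;  |Δ| = 0.000451
|t₄ − t₃| = 0.000451 < 10^{-3}

n = 4, tₙ = 0.6112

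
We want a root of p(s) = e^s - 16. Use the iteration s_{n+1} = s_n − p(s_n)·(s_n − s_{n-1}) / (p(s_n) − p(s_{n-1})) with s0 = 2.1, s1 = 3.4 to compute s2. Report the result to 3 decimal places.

p(2.1) = -7.83383, p(3.4) = 13.96410
s2 = 3.40000 − 13.96410·(3.40000 − 2.10000) / (13.96410 − (-7.83383)) = 3.40000 − (18.15333)/(21.79793) = 2.56720

2.567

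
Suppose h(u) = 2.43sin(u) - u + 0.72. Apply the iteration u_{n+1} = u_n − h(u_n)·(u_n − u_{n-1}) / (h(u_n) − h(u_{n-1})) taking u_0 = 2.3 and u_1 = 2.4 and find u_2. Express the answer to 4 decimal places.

h(2.3) = 0.232064, h(2.4) = -0.038624
u_2 = 2.400000 − (-0.038624)·(2.400000 − 2.300000) / (-0.038624 − 0.232064) = 2.400000 − (-0.003862)/(-0.270688) = 2.385731

2.3857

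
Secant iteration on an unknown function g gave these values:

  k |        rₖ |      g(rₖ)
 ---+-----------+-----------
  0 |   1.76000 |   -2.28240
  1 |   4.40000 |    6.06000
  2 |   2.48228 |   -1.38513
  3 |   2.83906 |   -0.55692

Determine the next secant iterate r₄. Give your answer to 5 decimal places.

r₄ = 2.83906 − (-0.55692)·(2.83906 − 2.48228) / (-0.55692 − (-1.38513))
   = 2.83906 − (-0.1986979)/(0.8282100) = 3.0789725

3.07897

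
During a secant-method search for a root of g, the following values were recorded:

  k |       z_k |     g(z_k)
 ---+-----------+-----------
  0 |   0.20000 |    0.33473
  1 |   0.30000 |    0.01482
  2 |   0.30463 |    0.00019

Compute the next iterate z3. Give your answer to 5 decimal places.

0.30469

z3 = 0.30463 − 0.00019·(0.30463 − 0.30000) / (0.00019 − 0.01482)
   = 0.30463 − (0.0000009)/(-0.0146300) = 0.3046901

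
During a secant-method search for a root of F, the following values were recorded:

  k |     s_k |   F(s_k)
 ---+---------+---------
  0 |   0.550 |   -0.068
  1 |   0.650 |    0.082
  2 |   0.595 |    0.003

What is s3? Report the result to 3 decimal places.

0.593

s3 = 0.595 − 0.003·(0.595 − 0.650) / (0.003 − 0.082)
   = 0.595 − (-0.00017)/(-0.07900) = 0.59291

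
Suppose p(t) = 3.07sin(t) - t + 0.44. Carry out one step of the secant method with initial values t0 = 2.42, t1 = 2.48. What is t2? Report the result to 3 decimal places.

2.434

p(2.42) = 0.04798, p(2.48) = -0.15387
t2 = 2.48000 − (-0.15387)·(2.48000 − 2.42000) / (-0.15387 − 0.04798) = 2.48000 − (-0.00923)/(-0.20186) = 2.43426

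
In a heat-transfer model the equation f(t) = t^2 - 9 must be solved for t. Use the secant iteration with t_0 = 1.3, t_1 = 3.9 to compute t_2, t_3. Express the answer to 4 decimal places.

f(1.3) = -7.310000, f(3.9) = 6.210000
t_2 = 3.900000 − 6.210000·(3.900000 − 1.300000) / (6.210000 − (-7.310000)) = 3.900000 − (16.146000)/(13.520000) = 2.705769
f(2.705769) = -1.678813
t_3 = 2.705769 − (-1.678813)·(2.705769 − 3.900000) / (-1.678813 − 6.210000) = 2.705769 − (2.004890)/(-7.888813) = 2.959913

2.7058, 2.9599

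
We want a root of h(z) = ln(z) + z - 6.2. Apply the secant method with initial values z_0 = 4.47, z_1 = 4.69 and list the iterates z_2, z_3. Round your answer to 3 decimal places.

h(4.47) = -0.23261, h(4.69) = 0.03543
z_2 = 4.69000 − 0.03543·(4.69000 − 4.47000) / (0.03543 − (-0.23261)) = 4.69000 − (0.00780)/(0.26804) = 4.66092
h(4.66092) = 0.00013
z_3 = 4.66092 − 0.00013·(4.66092 − 4.69000) / (0.00013 − 0.03543) = 4.66092 − (0.00000)/(-0.03530) = 4.66081

4.661, 4.661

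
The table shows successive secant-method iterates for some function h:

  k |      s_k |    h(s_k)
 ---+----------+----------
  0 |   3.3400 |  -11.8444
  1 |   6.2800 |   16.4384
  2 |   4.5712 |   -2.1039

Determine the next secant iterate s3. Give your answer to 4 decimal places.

4.7651

s3 = 4.5712 − (-2.1039)·(4.5712 − 6.2800) / (-2.1039 − 16.4384)
   = 4.5712 − (3.595144)/(-18.542300) = 4.765089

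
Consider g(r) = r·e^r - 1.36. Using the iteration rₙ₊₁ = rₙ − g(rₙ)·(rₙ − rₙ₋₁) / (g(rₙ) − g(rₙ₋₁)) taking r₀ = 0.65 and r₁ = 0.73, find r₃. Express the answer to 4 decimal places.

g(0.65) = -0.114898, g(0.73) = 0.154809
r₂ = 0.730000 − 0.154809·(0.730000 − 0.650000) / (0.154809 − (-0.114898)) = 0.730000 − (0.012385)/(0.269707) = 0.684081
g(0.684081) = -0.004186
r₃ = 0.684081 − (-0.004186)·(0.684081 − 0.730000) / (-0.004186 − 0.154809) = 0.684081 − (0.000192)/(-0.158995) = 0.685290

0.6853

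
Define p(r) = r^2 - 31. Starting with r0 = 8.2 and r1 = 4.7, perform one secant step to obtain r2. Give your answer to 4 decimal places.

5.3907

p(8.2) = 36.240000, p(4.7) = -8.910000
r2 = 4.700000 − (-8.910000)·(4.700000 − 8.200000) / (-8.910000 − 36.240000) = 4.700000 − (31.185000)/(-45.150000) = 5.390698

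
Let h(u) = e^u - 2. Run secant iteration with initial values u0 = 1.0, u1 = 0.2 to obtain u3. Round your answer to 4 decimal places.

h(1.0) = 0.718282, h(0.2) = -0.778597
u2 = 0.200000 − (-0.778597)·(0.200000 − 1.000000) / (-0.778597 − 0.718282) = 0.200000 − (0.622878)/(-1.496879) = 0.616118
h(0.616118) = -0.148275
u3 = 0.616118 − (-0.148275)·(0.616118 − 0.200000) / (-0.148275 − (-0.778597)) = 0.616118 − (-0.061700)/(0.630322) = 0.714004

0.7140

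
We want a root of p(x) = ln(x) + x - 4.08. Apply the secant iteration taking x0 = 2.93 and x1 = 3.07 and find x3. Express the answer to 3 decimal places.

p(2.93) = -0.07500, p(3.07) = 0.11168
x2 = 3.07000 − 0.11168·(3.07000 − 2.93000) / (0.11168 − (-0.07500)) = 3.07000 − (0.01563)/(0.18668) = 2.98625
p(2.98625) = 0.00026
x3 = 2.98625 − 0.00026·(2.98625 − 3.07000) / (0.00026 − 0.11168) = 2.98625 − (-0.00002)/(-0.11141) = 2.98605

2.986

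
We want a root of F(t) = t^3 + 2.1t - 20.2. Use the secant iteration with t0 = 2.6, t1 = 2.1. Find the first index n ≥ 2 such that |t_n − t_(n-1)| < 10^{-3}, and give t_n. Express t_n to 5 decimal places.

n = 5, t_n = 2.46724

F(2.6) = 2.8360000, F(2.1) = -6.5290000
t2 = 2.1000000 − (-6.5290000)·(-0.5000000)/(-9.3650000) = 2.4485852;  |Δ| = 0.3485852
F(2.4485852) = -0.3773092
t3 = 2.4485852 − (-0.3773092)·(0.3485852)/(6.1516908) = 2.4699654;  |Δ| = 0.0213802
F(2.4699654) = 0.0555163
t4 = 2.4699654 − 0.0555163·(0.0213802)/(0.4328255) = 2.4672230;  |Δ| = 0.0027423
F(2.4672230) = -0.0003775
t5 = 2.4672230 − (-0.0003775)·(-0.0027423)/(-0.0558938) = 2.4672416;  |Δ| = 0.0000185
|t5 − t4| = 0.0000185 < 10^{-3}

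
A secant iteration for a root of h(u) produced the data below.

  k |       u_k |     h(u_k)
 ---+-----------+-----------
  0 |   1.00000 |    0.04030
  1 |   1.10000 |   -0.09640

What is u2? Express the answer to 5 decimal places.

u2 = 1.10000 − (-0.09640)·(1.10000 − 1.00000) / (-0.09640 − 0.04030)
   = 1.10000 − (-0.0096400)/(-0.1367000) = 1.0294806

1.02948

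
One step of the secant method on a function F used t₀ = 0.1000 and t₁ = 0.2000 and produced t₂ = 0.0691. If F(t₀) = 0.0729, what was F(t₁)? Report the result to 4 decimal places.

The secant line through (0.1000, 0.0729) and (0.2000, F(t₁)) crosses zero at t₂ = 0.0691.
So (0.1000, 0.0729), (0.2000, F(t₁)), (0.0691, 0) are collinear:
F(t₁) = 0.0729 · (0.2000 − 0.0691) / (0.1000 − 0.0691) = 0.0729 · (0.130900)/(0.030900) = 0.308822

0.3088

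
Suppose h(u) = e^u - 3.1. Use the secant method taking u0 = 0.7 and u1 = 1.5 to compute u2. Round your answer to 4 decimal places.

h(0.7) = -1.086247, h(1.5) = 1.381689
u2 = 1.500000 − 1.381689·(1.500000 − 0.700000) / (1.381689 − (-1.086247)) = 1.500000 − (1.105351)/(2.467936) = 1.052115

1.0521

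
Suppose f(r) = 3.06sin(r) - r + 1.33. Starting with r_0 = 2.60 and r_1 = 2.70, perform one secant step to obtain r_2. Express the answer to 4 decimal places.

f(2.60) = 0.307434, f(2.70) = -0.062218
r_2 = 2.700000 − (-0.062218)·(2.700000 − 2.600000) / (-0.062218 − 0.307434) = 2.700000 − (-0.006222)/(-0.369652) = 2.683169

2.6832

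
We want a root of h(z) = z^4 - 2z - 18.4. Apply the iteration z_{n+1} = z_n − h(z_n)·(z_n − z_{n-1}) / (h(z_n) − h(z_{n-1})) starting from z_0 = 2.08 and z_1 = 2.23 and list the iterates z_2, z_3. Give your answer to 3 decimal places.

h(2.08) = -3.84226, h(2.23) = 1.86973
z_2 = 2.23000 − 1.86973·(2.23000 − 2.08000) / (1.86973 − (-3.84226)) = 2.23000 − (0.28046)/(5.71200) = 2.18090
h(2.18090) = -0.13918
z_3 = 2.18090 − (-0.13918)·(2.18090 − 2.23000) / (-0.13918 − 1.86973) = 2.18090 − (0.00683)/(-2.00892) = 2.18430

2.181, 2.184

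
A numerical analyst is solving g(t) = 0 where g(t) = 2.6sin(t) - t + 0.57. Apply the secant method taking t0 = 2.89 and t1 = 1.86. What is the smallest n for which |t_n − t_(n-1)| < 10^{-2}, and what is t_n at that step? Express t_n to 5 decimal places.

n = 5, t_n = 2.37450

g(2.89) = -1.6727384, g(1.86) = 1.2020253
t2 = 1.8600000 − 1.2020253·(-1.0300000)/(2.8747637) = 2.2906740;  |Δ| = 0.4306740
g(2.2906740) = 0.2342305
t3 = 2.2906740 − 0.2342305·(0.4306740)/(-0.9677948) = 2.3949079;  |Δ| = 0.1042339
g(2.3949079) = -0.0589637
t4 = 2.3949079 − (-0.0589637)·(0.1042339)/(-0.2931942) = 2.3739456;  |Δ| = 0.0209623
g(2.3739456) = 0.0016090
t5 = 2.3739456 − 0.0016090·(-0.0209623)/(0.0605728) = 2.3745025;  |Δ| = 0.0005568
|t5 − t4| = 0.0005568 < 10^{-2}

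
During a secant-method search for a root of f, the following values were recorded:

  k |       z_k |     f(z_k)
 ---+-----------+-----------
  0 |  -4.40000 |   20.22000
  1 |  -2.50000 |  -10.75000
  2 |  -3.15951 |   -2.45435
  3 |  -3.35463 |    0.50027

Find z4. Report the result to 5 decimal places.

-3.32159

z4 = -3.35463 − 0.50027·(-3.35463 − (-3.15951)) / (0.50027 − (-2.45435))
   = -3.35463 − (-0.0976127)/(2.9546200) = -3.3215927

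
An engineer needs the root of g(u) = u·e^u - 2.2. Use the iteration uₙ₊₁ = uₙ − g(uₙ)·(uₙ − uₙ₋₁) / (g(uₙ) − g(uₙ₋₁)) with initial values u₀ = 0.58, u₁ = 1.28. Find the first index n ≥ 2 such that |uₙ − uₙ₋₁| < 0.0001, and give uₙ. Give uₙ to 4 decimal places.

n = 6, uₙ = 0.8971

g(0.58) = -1.164098, g(1.28) = 2.403699
u₂ = 1.280000 − 2.403699·(0.700000)/(3.567797) = 0.808395;  |Δ| = 0.471605
g(0.808395) = -0.385715
u₃ = 0.808395 − (-0.385715)·(-0.471605)/(-2.789414) = 0.873608;  |Δ| = 0.065213
g(0.873608) = -0.107238
u₄ = 0.873608 − (-0.107238)·(0.065213)/(0.278477) = 0.898721;  |Δ| = 0.025113
g(0.898721) = 0.007670
u₅ = 0.898721 − 0.007670·(0.025113)/(0.114909) = 0.897044;  |Δ| = 0.001676
g(0.897044) = -0.000138
u₆ = 0.897044 − (-0.000138)·(-0.001676)/(-0.007808) = 0.897074;  |Δ| = 0.000030
|u₆ − u₅| = 0.000030 < 0.0001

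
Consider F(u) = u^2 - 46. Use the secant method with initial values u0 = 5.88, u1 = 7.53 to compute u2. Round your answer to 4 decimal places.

F(5.88) = -11.425600, F(7.53) = 10.700900
u2 = 7.530000 − 10.700900·(7.530000 − 5.880000) / (10.700900 − (-11.425600)) = 7.530000 − (17.656485)/(22.126500) = 6.732021

6.7320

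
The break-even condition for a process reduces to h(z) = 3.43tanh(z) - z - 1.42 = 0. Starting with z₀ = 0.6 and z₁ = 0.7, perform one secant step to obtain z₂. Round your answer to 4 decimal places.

h(0.6) = -0.177920, h(0.7) = -0.047019
z₂ = 0.700000 − (-0.047019)·(0.700000 − 0.600000) / (-0.047019 − (-0.177920)) = 0.700000 − (-0.004702)/(0.130901) = 0.735919

0.7359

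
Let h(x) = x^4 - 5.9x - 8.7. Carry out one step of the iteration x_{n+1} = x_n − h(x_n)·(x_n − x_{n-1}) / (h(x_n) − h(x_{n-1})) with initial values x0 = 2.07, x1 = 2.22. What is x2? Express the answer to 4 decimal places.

2.1459

h(2.07) = -2.552632, h(2.22) = 2.491127
x2 = 2.220000 − 2.491127·(2.220000 − 2.070000) / (2.491127 − (-2.552632)) = 2.220000 − (0.373669)/(5.043759) = 2.145915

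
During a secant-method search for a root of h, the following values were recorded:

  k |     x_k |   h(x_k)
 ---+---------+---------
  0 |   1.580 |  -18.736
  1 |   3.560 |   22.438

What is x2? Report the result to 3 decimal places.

x2 = 3.560 − 22.438·(3.560 − 1.580) / (22.438 − (-18.736))
   = 3.560 − (44.42724)/(41.17400) = 2.48099

2.481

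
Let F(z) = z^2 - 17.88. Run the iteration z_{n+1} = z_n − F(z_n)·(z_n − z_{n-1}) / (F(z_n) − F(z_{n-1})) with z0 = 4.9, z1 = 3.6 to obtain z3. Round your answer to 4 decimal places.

4.2325

F(4.9) = 6.130000, F(3.6) = -4.920000
z2 = 3.600000 − (-4.920000)·(3.600000 − 4.900000) / (-4.920000 − 6.130000) = 3.600000 − (6.396000)/(-11.050000) = 4.178824
F(4.178824) = -0.417434
z3 = 4.178824 − (-0.417434)·(4.178824 − 3.600000) / (-0.417434 − (-4.920000)) = 4.178824 − (-0.241621)/(4.502566) = 4.232486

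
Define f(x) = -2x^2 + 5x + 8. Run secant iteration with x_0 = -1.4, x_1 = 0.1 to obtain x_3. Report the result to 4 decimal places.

-1.1413

f(-1.4) = -2.920000, f(0.1) = 8.480000
x_2 = 0.100000 − 8.480000·(0.100000 − (-1.400000)) / (8.480000 − (-2.920000)) = 0.100000 − (12.720000)/(11.400000) = -1.015789
f(-1.015789) = 0.857396
x_3 = -1.015789 − 0.857396·(-1.015789 − 0.100000) / (0.857396 − 8.480000) = -1.015789 − (-0.956674)/(-7.622604) = -1.141294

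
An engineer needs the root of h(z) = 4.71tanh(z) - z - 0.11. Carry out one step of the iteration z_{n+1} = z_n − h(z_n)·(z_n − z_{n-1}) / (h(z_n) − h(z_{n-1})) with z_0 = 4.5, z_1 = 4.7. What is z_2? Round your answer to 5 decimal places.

4.59903

h(4.5) = 0.0988376, h(4.7) = -0.1007792
z_2 = 4.7000000 − (-0.1007792)·(4.7000000 − 4.5000000) / (-0.1007792 − 0.0988376) = 4.7000000 − (-0.0201558)/(-0.1996168) = 4.5990273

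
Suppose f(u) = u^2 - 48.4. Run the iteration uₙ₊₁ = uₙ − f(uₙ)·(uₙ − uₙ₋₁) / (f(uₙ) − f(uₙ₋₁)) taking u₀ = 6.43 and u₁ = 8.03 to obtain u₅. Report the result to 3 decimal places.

6.957

f(6.43) = -7.05510, f(8.03) = 16.08090
u₂ = 8.03000 − 16.08090·(8.03000 − 6.43000) / (16.08090 − (-7.05510)) = 8.03000 − (25.72944)/(23.13600) = 6.91790
f(6.91790) = -0.54260
u₃ = 6.91790 − (-0.54260)·(6.91790 − 8.03000) / (-0.54260 − 16.08090) = 6.91790 − (0.60342)/(-16.62350) = 6.95420
f(6.95420) = -0.03905
u₄ = 6.95420 − (-0.03905)·(6.95420 − 6.91790) / (-0.03905 − (-0.54260)) = 6.95420 − (-0.00142)/(0.50355) = 6.95702
f(6.95702) = 0.00011
u₅ = 6.95702 − 0.00011·(6.95702 − 6.95420) / (0.00011 − (-0.03905)) = 6.95702 − (0.00000)/(0.03916) = 6.95701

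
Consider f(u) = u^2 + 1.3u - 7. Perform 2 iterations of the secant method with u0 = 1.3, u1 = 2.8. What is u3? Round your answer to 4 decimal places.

f(1.3) = -3.620000, f(2.8) = 4.480000
u2 = 2.800000 − 4.480000·(2.800000 − 1.300000) / (4.480000 − (-3.620000)) = 2.800000 − (6.720000)/(8.100000) = 1.970370
f(1.970370) = -0.556159
u3 = 1.970370 − (-0.556159)·(1.970370 − 2.800000) / (-0.556159 − 4.480000) = 1.970370 − (0.461406)/(-5.036159) = 2.061989

2.0620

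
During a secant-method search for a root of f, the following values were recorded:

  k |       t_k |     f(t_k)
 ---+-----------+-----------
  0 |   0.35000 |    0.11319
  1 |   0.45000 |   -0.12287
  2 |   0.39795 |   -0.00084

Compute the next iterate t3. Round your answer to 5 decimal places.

t3 = 0.39795 − (-0.00084)·(0.39795 − 0.45000) / (-0.00084 − (-0.12287))
   = 0.39795 − (0.0000437)/(0.1220300) = 0.3975917

0.39759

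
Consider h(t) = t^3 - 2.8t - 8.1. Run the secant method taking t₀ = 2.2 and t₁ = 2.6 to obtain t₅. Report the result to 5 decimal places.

2.46656

h(2.2) = -3.6120000, h(2.6) = 2.1960000
t₂ = 2.6000000 − 2.1960000·(2.6000000 − 2.2000000) / (2.1960000 − (-3.6120000)) = 2.6000000 − (0.8784000)/(5.8080000) = 2.4487603
h(2.4487603) = -0.2727160
t₃ = 2.4487603 − (-0.2727160)·(2.4487603 − 2.6000000) / (-0.2727160 − 2.1960000) = 2.4487603 − (0.0412455)/(-2.4687160) = 2.4654676
h(2.4654676) = -0.0168895
t₄ = 2.4654676 − (-0.0168895)·(2.4654676 − 2.4487603) / (-0.0168895 − (-0.2727160)) = 2.4654676 − (-0.0002822)/(0.2558265) = 2.4665706
h(2.4665706) = 0.0001450
t₅ = 2.4665706 − 0.0001450·(2.4665706 − 2.4654676) / (0.0001450 − (-0.0168895)) = 2.4665706 − (0.0000002)/(0.0170345) = 2.4665612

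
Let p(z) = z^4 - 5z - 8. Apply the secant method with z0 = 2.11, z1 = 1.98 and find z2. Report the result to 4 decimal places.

2.0665

p(2.11) = 1.271194, p(1.98) = -2.530464
z2 = 1.980000 − (-2.530464)·(1.980000 − 2.110000) / (-2.530464 − 1.271194) = 1.980000 − (0.328960)/(-3.801658) = 2.066531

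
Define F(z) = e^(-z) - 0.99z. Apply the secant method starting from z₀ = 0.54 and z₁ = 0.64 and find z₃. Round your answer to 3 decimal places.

0.571

F(0.54) = 0.04815, F(0.64) = -0.10631
z₂ = 0.64000 − (-0.10631)·(0.64000 − 0.54000) / (-0.10631 − 0.04815) = 0.64000 − (-0.01063)/(-0.15446) = 0.57117
F(0.57117) = -0.00060
z₃ = 0.57117 − (-0.00060)·(0.57117 − 0.64000) / (-0.00060 − (-0.10631)) = 0.57117 − (0.00004)/(0.10571) = 0.57078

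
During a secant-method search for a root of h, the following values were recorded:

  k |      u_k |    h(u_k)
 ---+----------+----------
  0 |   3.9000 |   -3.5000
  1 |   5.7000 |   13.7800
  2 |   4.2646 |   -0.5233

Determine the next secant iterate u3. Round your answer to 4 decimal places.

u3 = 4.2646 − (-0.5233)·(4.2646 − 5.7000) / (-0.5233 − 13.7800)
   = 4.2646 − (0.751145)/(-14.303300) = 4.317115

4.3171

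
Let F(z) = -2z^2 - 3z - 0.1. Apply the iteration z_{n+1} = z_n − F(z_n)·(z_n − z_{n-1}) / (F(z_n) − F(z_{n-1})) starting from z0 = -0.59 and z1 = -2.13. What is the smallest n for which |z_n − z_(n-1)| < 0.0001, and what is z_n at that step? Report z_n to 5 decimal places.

n = 8, z_n = -1.46589

F(-0.59) = 0.9738000, F(-2.13) = -2.7838000
z2 = -2.1300000 − (-2.7838000)·(-1.5400000)/(-3.7576000) = -0.9890984;  |Δ| = 1.1409016
F(-0.9890984) = 0.9106639
z3 = -0.9890984 − 0.9106639·(1.1409016)/(3.6944639) = -1.2703240;  |Δ| = 0.2812256
F(-1.2703240) = 0.4835259
z4 = -1.2703240 − 0.4835259·(-0.2812256)/(-0.4271381) = -1.5886751;  |Δ| = 0.3183511
F(-1.5886751) = -0.3817518
z5 = -1.5886751 − (-0.3817518)·(-0.3183511)/(-0.8652777) = -1.4482218;  |Δ| = 0.1404533
F(-1.4482218) = 0.0499727
z6 = -1.4482218 − 0.0499727·(0.1404533)/(0.4317245) = -1.4644794;  |Δ| = 0.0162576
F(-1.4644794) = 0.0040383
z7 = -1.4644794 − 0.0040383·(-0.0162576)/(-0.0459344) = -1.4659087;  |Δ| = 0.0014293
F(-1.4659087) = -0.0000506
z8 = -1.4659087 − (-0.0000506)·(-0.0014293)/(-0.0040888) = -1.4658910;  |Δ| = 0.0000177
|z8 − z7| = 0.0000177 < 0.0001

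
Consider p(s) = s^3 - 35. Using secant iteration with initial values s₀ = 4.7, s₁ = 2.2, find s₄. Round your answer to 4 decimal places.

p(4.7) = 68.823000, p(2.2) = -24.352000
s₂ = 2.200000 − (-24.352000)·(2.200000 − 4.700000) / (-24.352000 − 68.823000) = 2.200000 − (60.880000)/(-93.175000) = 2.853394
p(2.853394) = -11.768069
s₃ = 2.853394 − (-11.768069)·(2.853394 − 2.200000) / (-11.768069 − (-24.352000)) = 2.853394 − (-7.689188)/(12.583931) = 3.464426
p(3.464426) = 6.580914
s₄ = 3.464426 − 6.580914·(3.464426 − 2.853394) / (6.580914 − (-11.768069)) = 3.464426 − (4.021151)/(18.348983) = 3.245278

3.2453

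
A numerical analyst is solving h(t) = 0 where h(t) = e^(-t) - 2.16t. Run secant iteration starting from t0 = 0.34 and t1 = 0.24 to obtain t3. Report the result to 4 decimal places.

0.3321

h(0.34) = -0.022630, h(0.24) = 0.268228
t2 = 0.240000 − 0.268228·(0.240000 − 0.340000) / (0.268228 − (-0.022630)) = 0.240000 − (-0.026823)/(0.290858) = 0.332220
h(0.332220) = -0.000265
t3 = 0.332220 − (-0.000265)·(0.332220 − 0.240000) / (-0.000265 − 0.268228) = 0.332220 − (-0.000024)/(-0.268493) = 0.332129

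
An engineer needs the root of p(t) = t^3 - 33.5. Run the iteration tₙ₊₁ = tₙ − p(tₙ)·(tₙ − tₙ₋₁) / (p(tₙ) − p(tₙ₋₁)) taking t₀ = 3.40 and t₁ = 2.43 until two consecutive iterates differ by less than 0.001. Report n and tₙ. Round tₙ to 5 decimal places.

n = 5, tₙ = 3.22365

p(3.40) = 5.8040000, p(2.43) = -19.1510930
t₂ = 2.4300000 − (-19.1510930)·(-0.9700000)/(-24.9550930) = 3.1743996;  |Δ| = 0.7443996
p(3.1743996) = -1.5121707
t₃ = 3.1743996 − (-1.5121707)·(0.7443996)/(17.6389223) = 3.2382163;  |Δ| = 0.0638168
p(3.2382163) = 0.4560823
t₄ = 3.2382163 − 0.4560823·(0.0638168)/(1.9682530) = 3.2234288;  |Δ| = 0.0147876
p(3.2234288) = -0.0069864
t₅ = 3.2234288 − (-0.0069864)·(-0.0147876)/(-0.4630687) = 3.2236519;  |Δ| = 0.0002231
|t₅ − t₄| = 0.0002231 < 0.001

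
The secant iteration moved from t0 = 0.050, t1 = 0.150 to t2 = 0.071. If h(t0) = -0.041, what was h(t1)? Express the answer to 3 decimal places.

0.154

The secant line through (0.050, -0.041) and (0.150, h(t1)) crosses zero at t2 = 0.071.
So (0.050, -0.041), (0.150, h(t1)), (0.071, 0) are collinear:
h(t1) = -0.041 · (0.150 − 0.071) / (0.050 − 0.071) = -0.041 · (0.07900)/(-0.02100) = 0.15424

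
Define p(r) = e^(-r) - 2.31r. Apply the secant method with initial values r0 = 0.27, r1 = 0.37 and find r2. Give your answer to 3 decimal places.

0.316

p(0.27) = 0.13968, p(0.37) = -0.16397
r2 = 0.37000 − (-0.16397)·(0.37000 − 0.27000) / (-0.16397 − 0.13968) = 0.37000 − (-0.01640)/(-0.30365) = 0.31600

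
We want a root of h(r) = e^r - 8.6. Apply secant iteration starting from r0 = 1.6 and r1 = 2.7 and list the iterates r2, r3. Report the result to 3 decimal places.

h(1.6) = -3.64697, h(2.7) = 6.27973
r2 = 2.70000 − 6.27973·(2.70000 − 1.60000) / (6.27973 − (-3.64697)) = 2.70000 − (6.90770)/(9.92670) = 2.00413
h(2.00413) = -1.18037
r3 = 2.00413 − (-1.18037)·(2.00413 − 2.70000) / (-1.18037 − 6.27973) = 2.00413 − (0.82139)/(-7.46011) = 2.11423

2.004, 2.114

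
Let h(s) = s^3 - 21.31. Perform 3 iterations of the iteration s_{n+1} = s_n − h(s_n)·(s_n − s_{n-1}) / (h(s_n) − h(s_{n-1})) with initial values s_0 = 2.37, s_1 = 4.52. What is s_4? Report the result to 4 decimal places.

2.7783

h(2.37) = -7.997947, h(4.52) = 71.035408
s_2 = 4.520000 − 71.035408·(4.520000 − 2.370000) / (71.035408 − (-7.997947)) = 4.520000 − (152.726127)/(79.033355) = 2.587574
h(2.587574) = -3.984801
s_3 = 2.587574 − (-3.984801)·(2.587574 − 4.520000) / (-3.984801 − 71.035408) = 2.587574 − (7.700334)/(-75.020209) = 2.690217
h(2.690217) = -1.840175
s_4 = 2.690217 − (-1.840175)·(2.690217 − 2.587574) / (-1.840175 − (-3.984801)) = 2.690217 − (-0.188882)/(2.144627) = 2.778289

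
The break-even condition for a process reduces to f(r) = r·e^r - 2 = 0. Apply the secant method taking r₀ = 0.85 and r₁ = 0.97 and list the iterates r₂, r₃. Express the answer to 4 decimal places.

f(0.85) = -0.011300, f(0.97) = 0.558806
r₂ = 0.970000 − 0.558806·(0.970000 − 0.850000) / (0.558806 − (-0.011300)) = 0.970000 − (0.067057)/(0.570106) = 0.852379
f(0.852379) = -0.000986
r₃ = 0.852379 − (-0.000986)·(0.852379 − 0.970000) / (-0.000986 − 0.558806) = 0.852379 − (0.000116)/(-0.559792) = 0.852586

0.8524, 0.8526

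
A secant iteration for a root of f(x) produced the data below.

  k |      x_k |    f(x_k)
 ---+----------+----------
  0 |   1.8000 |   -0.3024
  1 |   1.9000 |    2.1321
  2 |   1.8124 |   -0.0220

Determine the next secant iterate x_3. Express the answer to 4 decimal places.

1.8133

x_3 = 1.8124 − (-0.0220)·(1.8124 − 1.9000) / (-0.0220 − 2.1321)
   = 1.8124 − (0.001927)/(-2.154100) = 1.813295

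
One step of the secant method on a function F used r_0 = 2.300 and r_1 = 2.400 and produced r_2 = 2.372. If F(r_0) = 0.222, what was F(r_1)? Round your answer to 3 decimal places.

-0.086

The secant line through (2.300, 0.222) and (2.400, F(r_1)) crosses zero at r_2 = 2.372.
So (2.300, 0.222), (2.400, F(r_1)), (2.372, 0) are collinear:
F(r_1) = 0.222 · (2.400 − 2.372) / (2.300 − 2.372) = 0.222 · (0.02800)/(-0.07200) = -0.08633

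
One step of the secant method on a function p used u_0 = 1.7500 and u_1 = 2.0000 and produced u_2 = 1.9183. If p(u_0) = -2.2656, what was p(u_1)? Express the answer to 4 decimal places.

The secant line through (1.7500, -2.2656) and (2.0000, p(u_1)) crosses zero at u_2 = 1.9183.
So (1.7500, -2.2656), (2.0000, p(u_1)), (1.9183, 0) are collinear:
p(u_1) = -2.2656 · (2.0000 − 1.9183) / (1.7500 − 1.9183) = -2.2656 · (0.081700)/(-0.168300) = 1.099819

1.0998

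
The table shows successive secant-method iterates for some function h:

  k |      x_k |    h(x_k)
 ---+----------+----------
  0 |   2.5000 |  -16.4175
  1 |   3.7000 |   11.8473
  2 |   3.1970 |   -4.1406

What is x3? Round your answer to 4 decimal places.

x3 = 3.1970 − (-4.1406)·(3.1970 − 3.7000) / (-4.1406 − 11.8473)
   = 3.1970 − (2.082722)/(-15.987900) = 3.327269

3.3273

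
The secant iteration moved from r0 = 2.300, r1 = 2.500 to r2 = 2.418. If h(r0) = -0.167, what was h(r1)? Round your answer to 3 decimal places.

The secant line through (2.300, -0.167) and (2.500, h(r1)) crosses zero at r2 = 2.418.
So (2.300, -0.167), (2.500, h(r1)), (2.418, 0) are collinear:
h(r1) = -0.167 · (2.500 − 2.418) / (2.300 − 2.418) = -0.167 · (0.08200)/(-0.11800) = 0.11605

0.116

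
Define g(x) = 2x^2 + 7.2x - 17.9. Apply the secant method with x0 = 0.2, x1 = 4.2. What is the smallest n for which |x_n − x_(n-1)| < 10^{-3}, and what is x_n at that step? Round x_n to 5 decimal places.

n = 6, x_n = 1.69142

g(0.2) = -16.3800000, g(4.2) = 47.6200000
x2 = 4.2000000 − 47.6200000·(4.0000000)/(64.0000000) = 1.2237500;  |Δ| = 2.9762500
g(1.2237500) = -6.0938719
x3 = 1.2237500 − (-6.0938719)·(-2.9762500)/(-53.7138719) = 1.5614074;  |Δ| = 0.3376574
g(1.5614074) = -1.7818806
x4 = 1.5614074 − (-1.7818806)·(0.3376574)/(4.3119913) = 1.7009404;  |Δ| = 0.1395330
g(1.7009404) = 0.1331676
x5 = 1.7009404 − 0.1331676·(0.1395330)/(1.9150483) = 1.6912376;  |Δ| = 0.0097028
g(1.6912376) = -0.0025194
x6 = 1.6912376 − (-0.0025194)·(-0.0097028)/(-0.1356871) = 1.6914178;  |Δ| = 0.0001802
|x6 − x5| = 0.0001802 < 10^{-3}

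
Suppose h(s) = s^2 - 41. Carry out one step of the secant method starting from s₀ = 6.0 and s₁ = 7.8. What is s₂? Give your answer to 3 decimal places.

6.362

h(6.0) = -5.00000, h(7.8) = 19.84000
s₂ = 7.80000 − 19.84000·(7.80000 − 6.00000) / (19.84000 − (-5.00000)) = 7.80000 − (35.71200)/(24.84000) = 6.36232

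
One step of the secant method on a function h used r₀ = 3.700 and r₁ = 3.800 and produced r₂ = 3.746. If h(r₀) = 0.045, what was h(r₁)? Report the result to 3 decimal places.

The secant line through (3.700, 0.045) and (3.800, h(r₁)) crosses zero at r₂ = 3.746.
So (3.700, 0.045), (3.800, h(r₁)), (3.746, 0) are collinear:
h(r₁) = 0.045 · (3.800 − 3.746) / (3.700 − 3.746) = 0.045 · (0.05400)/(-0.04600) = -0.05283

-0.053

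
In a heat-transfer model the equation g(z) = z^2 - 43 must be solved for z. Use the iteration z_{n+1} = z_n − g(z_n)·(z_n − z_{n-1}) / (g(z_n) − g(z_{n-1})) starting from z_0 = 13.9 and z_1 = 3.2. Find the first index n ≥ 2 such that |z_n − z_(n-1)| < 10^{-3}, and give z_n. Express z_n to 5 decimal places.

g(13.9) = 150.2100000, g(3.2) = -32.7600000
z_2 = 3.2000000 − (-32.7600000)·(-10.7000000)/(-182.9700000) = 5.1157895;  |Δ| = 1.9157895
g(5.1157895) = -16.8286981
z_3 = 5.1157895 − (-16.8286981)·(1.9157895)/(15.9313019) = 7.1394937;  |Δ| = 2.0237042
g(7.1394937) = 7.9723699
z_4 = 7.1394937 − 7.9723699·(2.0237042)/(24.8010679) = 6.4889685;  |Δ| = 0.6505251
g(6.4889685) = -0.8932875
z_5 = 6.4889685 − (-0.8932875)·(-0.6505251)/(-8.8656574) = 6.5545143;  |Δ| = 0.0655457
g(6.5545143) = -0.0383429
z_6 = 6.5545143 − (-0.0383429)·(0.0655457)/(0.8549446) = 6.5574539;  |Δ| = 0.0029396
g(6.5574539) = 0.0002013
z_7 = 6.5574539 − 0.0002013·(0.0029396)/(0.0385442) = 6.5574385;  |Δ| = 0.0000154
|z_7 − z_6| = 0.0000154 < 10^{-3}

n = 7, z_n = 6.55744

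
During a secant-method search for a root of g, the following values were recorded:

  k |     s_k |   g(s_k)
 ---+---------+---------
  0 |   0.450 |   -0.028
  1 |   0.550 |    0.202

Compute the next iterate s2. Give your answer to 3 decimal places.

0.462

s2 = 0.550 − 0.202·(0.550 − 0.450) / (0.202 − (-0.028))
   = 0.550 − (0.02020)/(0.23000) = 0.46217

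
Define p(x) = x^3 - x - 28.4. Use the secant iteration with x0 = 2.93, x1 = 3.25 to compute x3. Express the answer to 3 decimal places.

3.160

p(2.93) = -6.17624, p(3.25) = 2.67813
x2 = 3.25000 − 2.67813·(3.25000 − 2.93000) / (2.67813 − (-6.17624)) = 3.25000 − (0.85700)/(8.85437) = 3.15321
p(3.15321) = -0.20164
x3 = 3.15321 − (-0.20164)·(3.15321 − 3.25000) / (-0.20164 − 2.67813) = 3.15321 − (0.01952)/(-2.87976) = 3.15999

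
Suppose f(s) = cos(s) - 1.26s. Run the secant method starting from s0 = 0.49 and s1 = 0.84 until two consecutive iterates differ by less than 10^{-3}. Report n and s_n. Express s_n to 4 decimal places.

f(0.49) = 0.264933, f(0.84) = -0.390937
s2 = 0.840000 − (-0.390937)·(0.350000)/(-0.655870) = 0.631379;  |Δ| = 0.208621
f(0.631379) = 0.011676
s3 = 0.631379 − 0.011676·(-0.208621)/(0.402613) = 0.637430;  |Δ| = 0.006050
f(0.637430) = 0.000467
s4 = 0.637430 − 0.000467·(0.006050)/(-0.011209) = 0.637682;  |Δ| = 0.000252
|s4 − s3| = 0.000252 < 10^{-3}

n = 4, s_n = 0.6377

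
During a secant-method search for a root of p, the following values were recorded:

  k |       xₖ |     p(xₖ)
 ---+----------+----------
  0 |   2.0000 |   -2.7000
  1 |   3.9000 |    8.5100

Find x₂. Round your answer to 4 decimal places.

x₂ = 3.9000 − 8.5100·(3.9000 − 2.0000) / (8.5100 − (-2.7000))
   = 3.9000 − (16.169000)/(11.210000) = 2.457627

2.4576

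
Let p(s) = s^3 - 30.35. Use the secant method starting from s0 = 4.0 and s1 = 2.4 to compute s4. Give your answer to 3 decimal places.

p(4.0) = 33.65000, p(2.4) = -16.52600
s2 = 2.40000 − (-16.52600)·(2.40000 − 4.00000) / (-16.52600 − 33.65000) = 2.40000 − (26.44160)/(-50.17600) = 2.92698
p(2.92698) = -5.27402
s3 = 2.92698 − (-5.27402)·(2.92698 − 2.40000) / (-5.27402 − (-16.52600)) = 2.92698 − (-2.77929)/(11.25198) = 3.17398
p(3.17398) = 1.62518
s4 = 3.17398 − 1.62518·(3.17398 − 2.92698) / (1.62518 − (-5.27402)) = 3.17398 − (0.40143)/(6.89920) = 3.11580

3.116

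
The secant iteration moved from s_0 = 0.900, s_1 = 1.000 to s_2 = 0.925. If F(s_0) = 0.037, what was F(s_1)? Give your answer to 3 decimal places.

-0.111

The secant line through (0.900, 0.037) and (1.000, F(s_1)) crosses zero at s_2 = 0.925.
So (0.900, 0.037), (1.000, F(s_1)), (0.925, 0) are collinear:
F(s_1) = 0.037 · (1.000 − 0.925) / (0.900 − 0.925) = 0.037 · (0.07500)/(-0.02500) = -0.11100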